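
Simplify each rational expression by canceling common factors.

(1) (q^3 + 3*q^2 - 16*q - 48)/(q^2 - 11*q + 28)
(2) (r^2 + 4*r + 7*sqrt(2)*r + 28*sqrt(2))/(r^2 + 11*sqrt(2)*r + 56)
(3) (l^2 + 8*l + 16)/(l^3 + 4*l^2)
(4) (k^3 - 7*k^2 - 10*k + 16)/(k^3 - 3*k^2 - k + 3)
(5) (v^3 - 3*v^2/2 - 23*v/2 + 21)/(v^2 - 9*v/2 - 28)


(1) = (q^2 + 7*q + 12)/(q - 7)
(2) = (r + 4)/(r + 4*sqrt(2))
(3) = (l + 4)/l^2
(4) = (k^2 - 6*k - 16)/(k^2 - 2*k - 3)
(5) = (v^2 - 5*v + 6)/(v - 8)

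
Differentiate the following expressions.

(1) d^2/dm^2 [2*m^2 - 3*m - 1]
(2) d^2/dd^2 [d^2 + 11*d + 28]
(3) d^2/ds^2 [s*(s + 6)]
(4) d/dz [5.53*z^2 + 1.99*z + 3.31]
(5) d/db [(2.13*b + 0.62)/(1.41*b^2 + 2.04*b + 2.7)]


(1) = 4
(2) = 2
(3) = 2
(4) = 11.06*z + 1.99
(5) = (-3.0033*b^2 - 1.7484*b + 4.4862)/(1.9881*b^4 + 5.7528*b^3 + 11.7756*b^2 + 11.016*b + 7.29)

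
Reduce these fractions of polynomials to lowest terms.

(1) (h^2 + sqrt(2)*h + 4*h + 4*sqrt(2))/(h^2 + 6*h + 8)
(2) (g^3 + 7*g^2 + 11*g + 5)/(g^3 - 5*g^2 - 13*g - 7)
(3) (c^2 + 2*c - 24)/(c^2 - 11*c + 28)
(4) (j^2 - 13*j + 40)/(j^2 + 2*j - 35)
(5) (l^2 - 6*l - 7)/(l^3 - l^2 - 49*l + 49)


(1) = (h + sqrt(2))/(h + 2)
(2) = (g + 5)/(g - 7)
(3) = (c + 6)/(c - 7)
(4) = (j - 8)/(j + 7)
(5) = (l + 1)/(l^2 + 6*l - 7)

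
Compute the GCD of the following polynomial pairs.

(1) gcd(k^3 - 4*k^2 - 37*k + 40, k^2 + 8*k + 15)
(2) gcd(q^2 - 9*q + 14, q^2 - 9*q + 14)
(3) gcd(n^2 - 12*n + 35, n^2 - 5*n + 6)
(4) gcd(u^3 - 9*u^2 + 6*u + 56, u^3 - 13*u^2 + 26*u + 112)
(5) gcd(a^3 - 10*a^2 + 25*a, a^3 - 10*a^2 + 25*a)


(1) = gcd((k - 8)*(k - 1)*(k + 5), (k + 3)*(k + 5)) = k + 5
(2) = q^2 - 9*q + 14
(3) = gcd((n - 7)*(n - 5), (n - 3)*(n - 2)) = 1
(4) = gcd((u - 7)*(u - 4)*(u + 2), (u - 8)*(u - 7)*(u + 2)) = u^2 - 5*u - 14
(5) = gcd(a*(a - 5)^2, a*(a - 5)^2) = a^3 - 10*a^2 + 25*a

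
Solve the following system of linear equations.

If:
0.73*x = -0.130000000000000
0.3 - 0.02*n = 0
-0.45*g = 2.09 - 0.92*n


Then:
g = 26.02
n = 15.00
x = -0.18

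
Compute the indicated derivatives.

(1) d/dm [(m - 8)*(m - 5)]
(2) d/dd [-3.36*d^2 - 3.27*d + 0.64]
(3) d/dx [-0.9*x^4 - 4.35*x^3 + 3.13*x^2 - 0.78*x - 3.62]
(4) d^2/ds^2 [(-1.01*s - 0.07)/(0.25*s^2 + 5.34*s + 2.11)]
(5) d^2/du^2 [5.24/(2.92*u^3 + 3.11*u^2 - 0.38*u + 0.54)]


(1) = 2*m - 13
(2) = -6.72*d - 3.27
(3) = -3.6*x^3 - 13.05*x^2 + 6.26*x - 0.78
(4) = (-(0.5*s + 5.34)*(1.0*s + 10.68)*(1.01*s + 0.07) + (1.515*s + 10.8218)*(0.25*s^2 + 5.34*s + 2.11))/(0.25*s^2 + 5.34*s + 2.11)^3
(5) = (-(91.8048*u + 32.5928)*(2.92*u^3 + 3.11*u^2 - 0.38*u + 0.54) + 5.24*(8.76*u^2 + 6.22*u - 0.38)*(17.52*u^2 + 12.44*u - 0.76))/(2.92*u^3 + 3.11*u^2 - 0.38*u + 0.54)^3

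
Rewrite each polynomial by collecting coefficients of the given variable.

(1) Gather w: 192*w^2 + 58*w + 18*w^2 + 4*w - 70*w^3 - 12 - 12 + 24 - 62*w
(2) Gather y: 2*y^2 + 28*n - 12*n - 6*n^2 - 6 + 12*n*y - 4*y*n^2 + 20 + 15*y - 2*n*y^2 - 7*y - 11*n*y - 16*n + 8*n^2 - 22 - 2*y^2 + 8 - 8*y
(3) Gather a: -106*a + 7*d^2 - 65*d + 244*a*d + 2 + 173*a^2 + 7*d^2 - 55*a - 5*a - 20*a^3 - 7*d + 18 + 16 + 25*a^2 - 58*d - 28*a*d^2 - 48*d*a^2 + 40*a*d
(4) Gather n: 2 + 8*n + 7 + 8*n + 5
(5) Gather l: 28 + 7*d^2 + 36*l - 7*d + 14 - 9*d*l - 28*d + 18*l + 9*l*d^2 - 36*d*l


(1) = -70*w^3 + 210*w^2
(2) = 2*n^2 - 2*n*y^2 + y*(-4*n^2 + n)
(3) = -20*a^3 + a^2*(198 - 48*d) + a*(-28*d^2 + 284*d - 166) + 14*d^2 - 130*d + 36
(4) = 16*n + 14
(5) = 7*d^2 - 35*d + l*(9*d^2 - 45*d + 54) + 42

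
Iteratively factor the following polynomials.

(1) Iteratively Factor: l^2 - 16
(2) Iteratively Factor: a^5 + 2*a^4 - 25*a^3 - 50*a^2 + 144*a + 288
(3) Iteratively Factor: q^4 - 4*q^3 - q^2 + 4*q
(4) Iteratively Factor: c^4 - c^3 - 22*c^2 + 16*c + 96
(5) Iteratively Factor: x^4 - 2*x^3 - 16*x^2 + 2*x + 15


(1) = (l + 4)*(l - 4)
(2) = (a + 3)*(a^4 - a^3 - 22*a^2 + 16*a + 96) = (a + 3)*(a + 4)*(a^3 - 5*a^2 - 2*a + 24) = (a - 3)*(a + 3)*(a + 4)*(a^2 - 2*a - 8) = (a - 3)*(a + 2)*(a + 3)*(a + 4)*(a - 4)
(3) = (q - 4)*(q^3 - q) = (q - 4)*(q - 1)*(q^2 + q) = q*(q - 4)*(q - 1)*(q + 1)
(4) = (c + 4)*(c^3 - 5*c^2 - 2*c + 24) = (c - 4)*(c + 4)*(c^2 - c - 6) = (c - 4)*(c - 3)*(c + 4)*(c + 2)
(5) = (x + 1)*(x^3 - 3*x^2 - 13*x + 15) = (x + 1)*(x + 3)*(x^2 - 6*x + 5) = (x - 1)*(x + 1)*(x + 3)*(x - 5)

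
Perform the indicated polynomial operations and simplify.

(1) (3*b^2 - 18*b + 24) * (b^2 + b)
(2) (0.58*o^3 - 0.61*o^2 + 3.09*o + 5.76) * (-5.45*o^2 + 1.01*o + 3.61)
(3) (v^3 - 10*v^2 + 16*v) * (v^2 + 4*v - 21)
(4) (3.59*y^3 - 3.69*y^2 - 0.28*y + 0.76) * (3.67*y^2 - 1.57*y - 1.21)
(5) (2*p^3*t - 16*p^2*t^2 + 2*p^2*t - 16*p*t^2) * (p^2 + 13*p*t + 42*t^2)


(1) = 3*b^4 - 15*b^3 + 6*b^2 + 24*b
(2) = -3.161*o^5 + 3.9103*o^4 - 15.3628*o^3 - 30.4732*o^2 + 16.9725*o + 20.7936
(3) = v^5 - 6*v^4 - 45*v^3 + 274*v^2 - 336*v
(4) = 13.1753*y^5 - 19.1786*y^4 + 0.4218*y^3 + 7.6937*y^2 - 0.8544*y - 0.9196
(5) = 2*p^5*t + 10*p^4*t^2 + 2*p^4*t - 124*p^3*t^3 + 10*p^3*t^2 - 672*p^2*t^4 - 124*p^2*t^3 - 672*p*t^4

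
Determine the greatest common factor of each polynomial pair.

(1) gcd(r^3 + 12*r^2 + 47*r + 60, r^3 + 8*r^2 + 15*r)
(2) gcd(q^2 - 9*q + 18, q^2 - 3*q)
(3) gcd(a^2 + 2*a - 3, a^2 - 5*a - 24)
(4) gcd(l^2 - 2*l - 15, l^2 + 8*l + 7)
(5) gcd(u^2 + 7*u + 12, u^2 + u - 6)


(1) = gcd((r + 3)*(r + 4)*(r + 5), r*(r + 3)*(r + 5)) = r^2 + 8*r + 15
(2) = q - 3
(3) = a + 3
(4) = gcd((l - 5)*(l + 3), (l + 1)*(l + 7)) = 1
(5) = gcd((u + 3)*(u + 4), (u - 2)*(u + 3)) = u + 3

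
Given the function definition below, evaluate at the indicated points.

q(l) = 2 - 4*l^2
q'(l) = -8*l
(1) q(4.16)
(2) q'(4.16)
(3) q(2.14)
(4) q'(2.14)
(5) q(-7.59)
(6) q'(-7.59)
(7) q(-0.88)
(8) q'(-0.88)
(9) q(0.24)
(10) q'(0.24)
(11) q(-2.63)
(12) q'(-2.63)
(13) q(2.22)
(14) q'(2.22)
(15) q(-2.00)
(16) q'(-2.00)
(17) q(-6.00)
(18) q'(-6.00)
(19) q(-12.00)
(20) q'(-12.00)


(1) = -67.22
(2) = -33.28
(3) = -16.32
(4) = -17.12
(5) = -228.43
(6) = 60.72
(7) = -1.10
(8) = 7.04
(9) = 1.77
(10) = -1.92
(11) = -25.67
(12) = 21.04
(13) = -17.71
(14) = -17.76
(15) = -14.00
(16) = 16.00
(17) = -142.00
(18) = 48.00
(19) = -574.00
(20) = 96.00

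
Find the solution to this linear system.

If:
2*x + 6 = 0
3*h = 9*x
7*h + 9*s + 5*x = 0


Then:
h = -9
s = 26/3
x = -3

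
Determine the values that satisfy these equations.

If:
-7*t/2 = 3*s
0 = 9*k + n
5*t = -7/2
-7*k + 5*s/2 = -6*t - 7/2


Then:
k = 23/120
n = -69/40
s = 49/60
t = -7/10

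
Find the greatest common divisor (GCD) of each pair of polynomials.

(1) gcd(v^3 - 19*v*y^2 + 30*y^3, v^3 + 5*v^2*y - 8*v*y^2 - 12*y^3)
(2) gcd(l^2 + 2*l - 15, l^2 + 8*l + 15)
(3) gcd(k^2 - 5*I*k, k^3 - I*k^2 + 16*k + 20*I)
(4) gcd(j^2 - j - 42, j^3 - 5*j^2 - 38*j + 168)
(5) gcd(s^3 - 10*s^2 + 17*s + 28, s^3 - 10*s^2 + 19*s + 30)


(1) = gcd((v - 3*y)*(v - 2*y)*(v + 5*y), (v - 2*y)*(v + y)*(v + 6*y)) = -v + 2*y
(2) = gcd((l - 3)*(l + 5), (l + 3)*(l + 5)) = l + 5
(3) = k - 5*I
(4) = gcd((j - 7)*(j + 6), (j - 7)*(j - 4)*(j + 6)) = j^2 - j - 42
(5) = gcd((s - 7)*(s - 4)*(s + 1), (s - 6)*(s - 5)*(s + 1)) = s + 1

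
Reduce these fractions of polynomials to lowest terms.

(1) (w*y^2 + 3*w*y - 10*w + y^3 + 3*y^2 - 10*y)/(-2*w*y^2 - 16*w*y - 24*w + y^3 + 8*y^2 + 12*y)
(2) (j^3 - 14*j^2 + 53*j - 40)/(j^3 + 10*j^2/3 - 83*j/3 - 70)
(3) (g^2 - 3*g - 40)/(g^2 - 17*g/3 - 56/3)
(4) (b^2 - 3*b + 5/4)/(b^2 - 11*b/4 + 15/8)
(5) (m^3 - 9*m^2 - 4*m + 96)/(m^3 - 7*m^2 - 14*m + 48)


(1) = (w*y^2 + 3*w*y - 10*w + y^3 + 3*y^2 - 10*y)/(-2*w*y^2 - 16*w*y - 24*w + y^3 + 8*y^2 + 12*y)
(2) = (3*j^2 - 27*j + 24)/(3*j^2 + 25*j + 42)
(3) = (3*g + 15)/(3*g + 7)
(4) = (8*b^2 - 24*b + 10)/(8*b^2 - 22*b + 15)
(5) = (m - 4)/(m - 2)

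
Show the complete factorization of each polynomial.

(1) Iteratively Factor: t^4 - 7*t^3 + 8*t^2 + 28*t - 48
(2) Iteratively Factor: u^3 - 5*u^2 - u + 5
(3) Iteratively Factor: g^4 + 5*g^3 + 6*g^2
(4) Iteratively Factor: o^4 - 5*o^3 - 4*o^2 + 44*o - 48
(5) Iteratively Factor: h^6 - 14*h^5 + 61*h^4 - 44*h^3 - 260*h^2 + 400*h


(1) = (t + 2)*(t^3 - 9*t^2 + 26*t - 24) = (t - 2)*(t + 2)*(t^2 - 7*t + 12) = (t - 4)*(t - 2)*(t + 2)*(t - 3)
(2) = (u - 5)*(u^2 - 1) = (u - 5)*(u + 1)*(u - 1)
(3) = (g + 3)*(g^3 + 2*g^2) = (g + 2)*(g + 3)*(g^2) = g*(g + 2)*(g + 3)*(g)
(4) = (o - 4)*(o^3 - o^2 - 8*o + 12) = (o - 4)*(o - 2)*(o^2 + o - 6) = (o - 4)*(o - 2)*(o + 3)*(o - 2)
(5) = (h + 2)*(h^5 - 16*h^4 + 93*h^3 - 230*h^2 + 200*h) = (h - 4)*(h + 2)*(h^4 - 12*h^3 + 45*h^2 - 50*h) = h*(h - 4)*(h + 2)*(h^3 - 12*h^2 + 45*h - 50) = h*(h - 5)*(h - 4)*(h + 2)*(h^2 - 7*h + 10) = h*(h - 5)*(h - 4)*(h - 2)*(h + 2)*(h - 5)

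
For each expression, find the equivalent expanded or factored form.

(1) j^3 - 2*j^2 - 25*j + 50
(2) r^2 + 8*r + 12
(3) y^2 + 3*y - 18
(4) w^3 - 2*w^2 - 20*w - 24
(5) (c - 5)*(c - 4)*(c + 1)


(1) = (j - 5)*(j - 2)*(j + 5)
(2) = (r + 2)*(r + 6)
(3) = (y - 3)*(y + 6)
(4) = (w - 6)*(w + 2)^2
(5) = c^3 - 8*c^2 + 11*c + 20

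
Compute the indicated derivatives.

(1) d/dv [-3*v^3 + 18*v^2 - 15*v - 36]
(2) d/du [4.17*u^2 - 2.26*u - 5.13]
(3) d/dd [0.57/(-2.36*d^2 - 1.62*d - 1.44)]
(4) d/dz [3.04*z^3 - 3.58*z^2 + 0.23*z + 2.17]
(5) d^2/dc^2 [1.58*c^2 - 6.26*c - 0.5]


(1) = -9*v^2 + 36*v - 15
(2) = 8.34*u - 2.26
(3) = (2.6904*d + 0.9234)/(2.36*d^2 + 1.62*d + 1.44)^2
(4) = 9.12*z^2 - 7.16*z + 0.23
(5) = 3.16000000000000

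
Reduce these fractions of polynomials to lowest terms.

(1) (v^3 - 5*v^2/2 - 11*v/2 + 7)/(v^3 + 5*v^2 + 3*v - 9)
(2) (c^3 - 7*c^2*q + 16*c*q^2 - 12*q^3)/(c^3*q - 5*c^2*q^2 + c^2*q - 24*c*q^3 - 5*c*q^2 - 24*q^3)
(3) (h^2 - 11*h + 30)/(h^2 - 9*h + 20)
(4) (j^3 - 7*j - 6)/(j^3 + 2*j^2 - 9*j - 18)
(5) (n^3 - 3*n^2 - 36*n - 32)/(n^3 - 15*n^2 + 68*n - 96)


(1) = (2*v^2 - 3*v - 14)/(2*v^2 + 12*v + 18)
(2) = (-c^3 + 7*c^2*q - 16*c*q^2 + 12*q^3)/(-c^3*q + 5*c^2*q^2 - c^2*q + 24*c*q^3 + 5*c*q^2 + 24*q^3)
(3) = (h - 6)/(h - 4)
(4) = (j + 1)/(j + 3)
(5) = (n^2 + 5*n + 4)/(n^2 - 7*n + 12)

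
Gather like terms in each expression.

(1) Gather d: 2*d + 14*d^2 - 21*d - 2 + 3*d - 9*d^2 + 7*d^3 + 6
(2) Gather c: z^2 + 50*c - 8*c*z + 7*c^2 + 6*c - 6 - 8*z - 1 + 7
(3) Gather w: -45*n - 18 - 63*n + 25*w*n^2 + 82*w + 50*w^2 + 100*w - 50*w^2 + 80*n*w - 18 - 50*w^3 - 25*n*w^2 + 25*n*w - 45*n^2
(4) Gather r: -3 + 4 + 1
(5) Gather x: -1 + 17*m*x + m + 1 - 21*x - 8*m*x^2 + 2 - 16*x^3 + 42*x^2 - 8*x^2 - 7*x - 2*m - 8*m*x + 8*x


(1) = 7*d^3 + 5*d^2 - 16*d + 4
(2) = 7*c^2 + c*(56 - 8*z) + z^2 - 8*z
(3) = -45*n^2 - 25*n*w^2 - 108*n - 50*w^3 + w*(25*n^2 + 105*n + 182) - 36
(4) = 2
(5) = -m - 16*x^3 + x^2*(34 - 8*m) + x*(9*m - 20) + 2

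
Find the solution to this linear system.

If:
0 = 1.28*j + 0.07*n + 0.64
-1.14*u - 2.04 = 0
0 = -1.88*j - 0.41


Then:
j = -0.22
n = -5.16
u = -1.79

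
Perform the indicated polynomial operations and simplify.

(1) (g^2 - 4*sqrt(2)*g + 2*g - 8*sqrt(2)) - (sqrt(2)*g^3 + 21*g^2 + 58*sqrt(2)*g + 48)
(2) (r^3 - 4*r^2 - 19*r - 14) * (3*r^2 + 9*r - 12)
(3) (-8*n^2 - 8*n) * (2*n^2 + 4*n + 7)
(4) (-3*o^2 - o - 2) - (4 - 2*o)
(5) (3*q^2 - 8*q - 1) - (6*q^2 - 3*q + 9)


(1) = -sqrt(2)*g^3 - 20*g^2 - 62*sqrt(2)*g + 2*g - 48 - 8*sqrt(2)
(2) = 3*r^5 - 3*r^4 - 105*r^3 - 165*r^2 + 102*r + 168
(3) = -16*n^4 - 48*n^3 - 88*n^2 - 56*n
(4) = -3*o^2 + o - 6
(5) = -3*q^2 - 5*q - 10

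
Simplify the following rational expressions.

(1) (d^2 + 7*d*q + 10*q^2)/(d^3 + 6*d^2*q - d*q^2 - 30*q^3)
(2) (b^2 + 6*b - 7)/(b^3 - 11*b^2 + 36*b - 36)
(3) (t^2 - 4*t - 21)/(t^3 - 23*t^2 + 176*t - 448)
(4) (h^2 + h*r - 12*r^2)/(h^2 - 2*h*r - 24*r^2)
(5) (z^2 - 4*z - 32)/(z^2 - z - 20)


(1) = (-d - 2*q)/(-d^2 - d*q + 6*q^2)
(2) = (b^2 + 6*b - 7)/(b^3 - 11*b^2 + 36*b - 36)
(3) = (t + 3)/(t^2 - 16*t + 64)
(4) = (-h + 3*r)/(-h + 6*r)
(5) = (z - 8)/(z - 5)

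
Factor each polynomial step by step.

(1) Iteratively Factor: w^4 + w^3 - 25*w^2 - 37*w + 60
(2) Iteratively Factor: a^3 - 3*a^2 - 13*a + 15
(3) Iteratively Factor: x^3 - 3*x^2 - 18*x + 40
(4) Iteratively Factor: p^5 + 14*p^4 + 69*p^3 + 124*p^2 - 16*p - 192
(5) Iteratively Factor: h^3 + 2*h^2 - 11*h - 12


(1) = (w + 4)*(w^3 - 3*w^2 - 13*w + 15) = (w - 5)*(w + 4)*(w^2 + 2*w - 3) = (w - 5)*(w + 3)*(w + 4)*(w - 1)
(2) = (a - 5)*(a^2 + 2*a - 3) = (a - 5)*(a - 1)*(a + 3)
(3) = (x + 4)*(x^2 - 7*x + 10) = (x - 5)*(x + 4)*(x - 2)
(4) = (p + 4)*(p^4 + 10*p^3 + 29*p^2 + 8*p - 48) = (p + 4)^2*(p^3 + 6*p^2 + 5*p - 12) = (p + 3)*(p + 4)^2*(p^2 + 3*p - 4) = (p + 3)*(p + 4)^3*(p - 1)
(5) = (h + 1)*(h^2 + h - 12) = (h + 1)*(h + 4)*(h - 3)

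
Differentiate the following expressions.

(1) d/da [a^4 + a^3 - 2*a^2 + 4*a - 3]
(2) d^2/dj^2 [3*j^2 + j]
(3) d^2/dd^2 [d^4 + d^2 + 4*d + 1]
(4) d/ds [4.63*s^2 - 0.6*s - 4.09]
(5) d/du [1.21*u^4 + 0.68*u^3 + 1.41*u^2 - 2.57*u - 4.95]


(1) = 4*a^3 + 3*a^2 - 4*a + 4
(2) = 6
(3) = 12*d^2 + 2
(4) = 9.26*s - 0.6
(5) = 4.84*u^3 + 2.04*u^2 + 2.82*u - 2.57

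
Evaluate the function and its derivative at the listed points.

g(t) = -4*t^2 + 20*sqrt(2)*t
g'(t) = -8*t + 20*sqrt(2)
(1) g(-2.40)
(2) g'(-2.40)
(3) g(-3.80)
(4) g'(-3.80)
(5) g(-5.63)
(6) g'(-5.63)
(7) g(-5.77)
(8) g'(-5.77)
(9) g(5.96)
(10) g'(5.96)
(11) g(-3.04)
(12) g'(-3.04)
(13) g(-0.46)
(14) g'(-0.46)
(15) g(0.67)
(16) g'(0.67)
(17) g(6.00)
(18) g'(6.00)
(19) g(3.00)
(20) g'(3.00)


(1) = -90.92
(2) = 47.48
(3) = -165.24
(4) = 58.68
(5) = -286.03
(6) = 73.32
(7) = -296.37
(8) = 74.44
(9) = 26.49
(10) = -19.40
(11) = -122.95
(12) = 52.60
(13) = -13.86
(14) = 31.96
(15) = 17.15
(16) = 22.92
(17) = 25.71
(18) = -19.72
(19) = 48.85
(20) = 4.28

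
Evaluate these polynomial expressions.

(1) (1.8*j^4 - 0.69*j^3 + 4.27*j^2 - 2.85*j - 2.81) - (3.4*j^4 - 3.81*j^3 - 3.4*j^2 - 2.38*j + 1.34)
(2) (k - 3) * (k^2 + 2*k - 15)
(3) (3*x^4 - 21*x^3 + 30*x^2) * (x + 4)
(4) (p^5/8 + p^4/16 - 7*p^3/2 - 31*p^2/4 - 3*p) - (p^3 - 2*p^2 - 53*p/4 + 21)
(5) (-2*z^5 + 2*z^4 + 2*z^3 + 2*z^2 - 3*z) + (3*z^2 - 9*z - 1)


(1) = -1.6*j^4 + 3.12*j^3 + 7.67*j^2 - 0.47*j - 4.15
(2) = k^3 - k^2 - 21*k + 45
(3) = 3*x^5 - 9*x^4 - 54*x^3 + 120*x^2
(4) = p^5/8 + p^4/16 - 9*p^3/2 - 23*p^2/4 + 41*p/4 - 21
(5) = -2*z^5 + 2*z^4 + 2*z^3 + 5*z^2 - 12*z - 1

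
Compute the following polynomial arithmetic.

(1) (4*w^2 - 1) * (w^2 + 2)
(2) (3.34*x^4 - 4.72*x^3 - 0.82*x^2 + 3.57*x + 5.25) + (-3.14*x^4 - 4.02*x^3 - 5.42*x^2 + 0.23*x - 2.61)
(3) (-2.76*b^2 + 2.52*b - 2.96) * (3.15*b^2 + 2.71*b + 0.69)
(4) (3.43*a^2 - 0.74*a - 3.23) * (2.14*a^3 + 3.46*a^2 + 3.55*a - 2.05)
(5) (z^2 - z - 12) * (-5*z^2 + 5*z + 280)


(1) = 4*w^4 + 7*w^2 - 2
(2) = 0.2*x^4 - 8.74*x^3 - 6.24*x^2 + 3.8*x + 2.64
(3) = -8.694*b^4 + 0.4584*b^3 - 4.3992*b^2 - 6.2828*b - 2.0424
(4) = 7.3402*a^5 + 10.2842*a^4 + 2.7039*a^3 - 20.8343*a^2 - 9.9495*a + 6.6215
(5) = -5*z^4 + 10*z^3 + 335*z^2 - 340*z - 3360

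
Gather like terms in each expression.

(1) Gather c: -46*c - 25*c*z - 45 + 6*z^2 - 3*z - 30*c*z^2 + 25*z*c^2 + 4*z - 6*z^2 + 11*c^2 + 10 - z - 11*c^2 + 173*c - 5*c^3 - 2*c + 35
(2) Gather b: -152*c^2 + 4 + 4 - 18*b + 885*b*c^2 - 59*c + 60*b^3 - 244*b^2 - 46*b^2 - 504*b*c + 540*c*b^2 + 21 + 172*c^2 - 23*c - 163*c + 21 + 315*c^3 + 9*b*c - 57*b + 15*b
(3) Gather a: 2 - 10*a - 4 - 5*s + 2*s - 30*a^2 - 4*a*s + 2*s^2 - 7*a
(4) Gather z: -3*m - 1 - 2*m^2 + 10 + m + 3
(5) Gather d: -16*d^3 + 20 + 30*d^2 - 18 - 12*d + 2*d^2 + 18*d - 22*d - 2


(1) = -5*c^3 + 25*c^2*z + c*(-30*z^2 - 25*z + 125)
(2) = 60*b^3 + b^2*(540*c - 290) + b*(885*c^2 - 495*c - 60) + 315*c^3 + 20*c^2 - 245*c + 50
(3) = -30*a^2 + a*(-4*s - 17) + 2*s^2 - 3*s - 2
(4) = -2*m^2 - 2*m + 12
(5) = -16*d^3 + 32*d^2 - 16*d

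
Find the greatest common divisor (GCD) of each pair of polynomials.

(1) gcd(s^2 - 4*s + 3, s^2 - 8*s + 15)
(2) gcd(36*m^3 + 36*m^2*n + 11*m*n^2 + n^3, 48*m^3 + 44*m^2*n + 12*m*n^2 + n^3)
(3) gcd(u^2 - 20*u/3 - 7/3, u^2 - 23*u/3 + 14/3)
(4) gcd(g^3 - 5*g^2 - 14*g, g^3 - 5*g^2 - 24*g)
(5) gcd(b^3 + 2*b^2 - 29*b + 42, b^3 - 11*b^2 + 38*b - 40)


(1) = gcd((s - 3)*(s - 1), (s - 5)*(s - 3)) = s - 3
(2) = 12*m^2 + 8*m*n + n^2
(3) = u - 7
(4) = g
(5) = b - 2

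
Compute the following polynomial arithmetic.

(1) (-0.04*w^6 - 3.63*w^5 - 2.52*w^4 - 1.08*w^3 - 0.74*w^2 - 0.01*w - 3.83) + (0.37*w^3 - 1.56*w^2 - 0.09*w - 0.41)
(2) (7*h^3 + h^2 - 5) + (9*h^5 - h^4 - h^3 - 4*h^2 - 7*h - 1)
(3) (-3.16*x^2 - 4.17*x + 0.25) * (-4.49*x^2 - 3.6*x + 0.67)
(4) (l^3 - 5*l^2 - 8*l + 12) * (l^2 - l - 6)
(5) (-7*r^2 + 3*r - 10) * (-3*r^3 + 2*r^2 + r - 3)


(1) = -0.04*w^6 - 3.63*w^5 - 2.52*w^4 - 0.71*w^3 - 2.3*w^2 - 0.1*w - 4.24
(2) = 9*h^5 - h^4 + 6*h^3 - 3*h^2 - 7*h - 6
(3) = 14.1884*x^4 + 30.0993*x^3 + 11.7723*x^2 - 3.6939*x + 0.1675
(4) = l^5 - 6*l^4 - 9*l^3 + 50*l^2 + 36*l - 72
(5) = 21*r^5 - 23*r^4 + 29*r^3 + 4*r^2 - 19*r + 30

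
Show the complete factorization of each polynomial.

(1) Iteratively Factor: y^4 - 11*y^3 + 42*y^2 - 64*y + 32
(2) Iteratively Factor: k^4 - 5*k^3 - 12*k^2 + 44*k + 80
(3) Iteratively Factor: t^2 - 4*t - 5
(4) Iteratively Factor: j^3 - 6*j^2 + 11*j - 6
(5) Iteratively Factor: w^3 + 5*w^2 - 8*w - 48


(1) = (y - 4)*(y^3 - 7*y^2 + 14*y - 8) = (y - 4)*(y - 1)*(y^2 - 6*y + 8) = (y - 4)*(y - 2)*(y - 1)*(y - 4)
(2) = (k + 2)*(k^3 - 7*k^2 + 2*k + 40) = (k - 5)*(k + 2)*(k^2 - 2*k - 8) = (k - 5)*(k - 4)*(k + 2)*(k + 2)
(3) = (t - 5)*(t + 1)
(4) = (j - 1)*(j^2 - 5*j + 6) = (j - 3)*(j - 1)*(j - 2)
(5) = (w + 4)*(w^2 + w - 12) = (w + 4)^2*(w - 3)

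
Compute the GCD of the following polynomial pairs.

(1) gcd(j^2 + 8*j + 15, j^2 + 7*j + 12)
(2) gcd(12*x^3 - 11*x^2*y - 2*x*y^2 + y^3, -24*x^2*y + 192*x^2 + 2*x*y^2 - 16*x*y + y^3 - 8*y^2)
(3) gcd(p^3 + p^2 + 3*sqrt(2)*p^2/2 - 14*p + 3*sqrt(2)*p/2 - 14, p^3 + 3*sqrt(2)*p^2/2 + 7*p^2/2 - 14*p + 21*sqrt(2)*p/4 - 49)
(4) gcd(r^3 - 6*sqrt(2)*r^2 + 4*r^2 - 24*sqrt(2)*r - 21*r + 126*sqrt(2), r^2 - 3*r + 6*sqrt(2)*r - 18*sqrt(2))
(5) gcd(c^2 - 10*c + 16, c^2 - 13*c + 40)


(1) = j + 3
(2) = gcd((-4*x + y)*(-x + y)*(3*x + y), (-4*x + y)*(6*x + y)*(y - 8)) = 4*x - y
(3) = p^2 + 3*sqrt(2)*p/2 - 14
(4) = gcd((r - 3)*(r + 7)*(r - 6*sqrt(2)), (r - 3)*(r + 6*sqrt(2))) = r - 3
(5) = c - 8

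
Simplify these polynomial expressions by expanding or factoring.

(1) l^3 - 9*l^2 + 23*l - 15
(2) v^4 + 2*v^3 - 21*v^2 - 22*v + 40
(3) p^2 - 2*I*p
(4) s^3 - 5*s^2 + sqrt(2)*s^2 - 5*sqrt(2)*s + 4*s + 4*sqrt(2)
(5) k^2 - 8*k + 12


(1) = (l - 5)*(l - 3)*(l - 1)
(2) = (v - 4)*(v - 1)*(v + 2)*(v + 5)
(3) = p*(p - 2*I)
(4) = (s - 4)*(s - 1)*(s + sqrt(2))
(5) = (k - 6)*(k - 2)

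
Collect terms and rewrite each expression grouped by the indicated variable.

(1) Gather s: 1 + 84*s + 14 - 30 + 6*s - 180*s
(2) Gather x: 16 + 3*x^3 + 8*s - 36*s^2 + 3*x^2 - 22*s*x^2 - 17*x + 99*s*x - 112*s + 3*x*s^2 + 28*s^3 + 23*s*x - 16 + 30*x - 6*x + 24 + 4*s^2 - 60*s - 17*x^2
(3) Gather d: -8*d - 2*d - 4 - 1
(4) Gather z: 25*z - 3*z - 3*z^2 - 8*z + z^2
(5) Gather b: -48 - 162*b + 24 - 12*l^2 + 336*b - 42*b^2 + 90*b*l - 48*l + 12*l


(1) = -90*s - 15
(2) = 28*s^3 - 32*s^2 - 164*s + 3*x^3 + x^2*(-22*s - 14) + x*(3*s^2 + 122*s + 7) + 24
(3) = -10*d - 5
(4) = -2*z^2 + 14*z
(5) = -42*b^2 + b*(90*l + 174) - 12*l^2 - 36*l - 24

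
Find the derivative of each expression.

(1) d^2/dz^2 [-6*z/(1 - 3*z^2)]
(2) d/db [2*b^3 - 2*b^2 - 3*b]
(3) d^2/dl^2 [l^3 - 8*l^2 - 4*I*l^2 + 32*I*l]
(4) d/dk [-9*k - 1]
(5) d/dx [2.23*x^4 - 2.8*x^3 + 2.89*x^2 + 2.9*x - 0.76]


(1) = 108*z*(z^2 + 1)/(3*z^2 - 1)^3
(2) = 6*b^2 - 4*b - 3
(3) = 6*l - 16 - 8*I
(4) = -9
(5) = 8.92*x^3 - 8.4*x^2 + 5.78*x + 2.9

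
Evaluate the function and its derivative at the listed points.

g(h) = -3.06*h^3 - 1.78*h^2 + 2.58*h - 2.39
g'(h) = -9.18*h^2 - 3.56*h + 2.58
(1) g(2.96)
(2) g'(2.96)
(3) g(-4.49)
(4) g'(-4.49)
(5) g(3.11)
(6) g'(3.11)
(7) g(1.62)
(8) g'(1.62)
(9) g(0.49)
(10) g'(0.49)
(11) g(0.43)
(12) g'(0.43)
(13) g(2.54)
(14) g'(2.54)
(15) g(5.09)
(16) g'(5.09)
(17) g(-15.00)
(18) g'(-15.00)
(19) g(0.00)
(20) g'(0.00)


(1) = -89.71
(2) = -88.39
(3) = 227.13
(4) = -166.51
(5) = -103.63
(6) = -97.28
(7) = -15.89
(8) = -27.28
(9) = -1.91
(10) = -1.37
(11) = -1.85
(12) = -0.65
(13) = -57.47
(14) = -65.69
(15) = -438.90
(16) = -253.38
(17) = 9885.91
(18) = -2009.52
(19) = -2.39
(20) = 2.58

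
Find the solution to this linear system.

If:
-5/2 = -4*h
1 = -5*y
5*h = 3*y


Then:
No Solution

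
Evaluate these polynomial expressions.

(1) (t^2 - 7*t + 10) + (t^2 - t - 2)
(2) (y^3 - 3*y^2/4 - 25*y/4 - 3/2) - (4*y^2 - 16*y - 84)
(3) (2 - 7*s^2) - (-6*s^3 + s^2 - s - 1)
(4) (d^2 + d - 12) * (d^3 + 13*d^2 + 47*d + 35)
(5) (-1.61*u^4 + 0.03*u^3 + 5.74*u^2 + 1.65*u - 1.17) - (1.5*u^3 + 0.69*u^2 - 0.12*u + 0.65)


(1) = 2*t^2 - 8*t + 8
(2) = y^3 - 19*y^2/4 + 39*y/4 + 165/2
(3) = 6*s^3 - 8*s^2 + s + 3
(4) = d^5 + 14*d^4 + 48*d^3 - 74*d^2 - 529*d - 420
(5) = -1.61*u^4 - 1.47*u^3 + 5.05*u^2 + 1.77*u - 1.82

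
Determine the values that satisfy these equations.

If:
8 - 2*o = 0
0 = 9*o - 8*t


Then:
o = 4
t = 9/2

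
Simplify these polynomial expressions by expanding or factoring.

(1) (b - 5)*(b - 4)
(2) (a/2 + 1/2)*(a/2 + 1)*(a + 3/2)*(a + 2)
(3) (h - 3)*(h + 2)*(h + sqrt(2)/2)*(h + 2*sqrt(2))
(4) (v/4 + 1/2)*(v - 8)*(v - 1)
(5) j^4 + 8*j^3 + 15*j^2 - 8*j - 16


(1) = b^2 - 9*b + 20
(2) = a^4/4 + 13*a^3/8 + 31*a^2/8 + 4*a + 3/2
(3) = h^4 - h^3 + 5*sqrt(2)*h^3/2 - 4*h^2 - 5*sqrt(2)*h^2/2 - 15*sqrt(2)*h - 2*h - 12
(4) = v^3/4 - 7*v^2/4 - 5*v/2 + 4
(5) = (j - 1)*(j + 1)*(j + 4)^2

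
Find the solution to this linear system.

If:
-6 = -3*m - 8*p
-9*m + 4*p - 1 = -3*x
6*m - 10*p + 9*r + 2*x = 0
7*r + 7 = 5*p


Then:
m = 2186/2409
p = 329/803
r = -568/803
x = 2015/803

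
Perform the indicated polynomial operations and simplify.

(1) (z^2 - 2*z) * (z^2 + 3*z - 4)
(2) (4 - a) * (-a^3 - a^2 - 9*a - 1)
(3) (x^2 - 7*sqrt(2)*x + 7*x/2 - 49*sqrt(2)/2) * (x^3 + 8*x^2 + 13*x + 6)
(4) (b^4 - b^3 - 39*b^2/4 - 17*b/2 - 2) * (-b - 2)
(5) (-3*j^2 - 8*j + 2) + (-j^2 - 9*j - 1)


(1) = z^4 + z^3 - 10*z^2 + 8*z
(2) = a^4 - 3*a^3 + 5*a^2 - 35*a - 4
(3) = x^5 - 7*sqrt(2)*x^4 + 23*x^4/2 - 161*sqrt(2)*x^3/2 + 41*x^3 - 287*sqrt(2)*x^2 + 103*x^2/2 - 721*sqrt(2)*x/2 + 21*x - 147*sqrt(2)
(4) = -b^5 - b^4 + 47*b^3/4 + 28*b^2 + 19*b + 4
(5) = -4*j^2 - 17*j + 1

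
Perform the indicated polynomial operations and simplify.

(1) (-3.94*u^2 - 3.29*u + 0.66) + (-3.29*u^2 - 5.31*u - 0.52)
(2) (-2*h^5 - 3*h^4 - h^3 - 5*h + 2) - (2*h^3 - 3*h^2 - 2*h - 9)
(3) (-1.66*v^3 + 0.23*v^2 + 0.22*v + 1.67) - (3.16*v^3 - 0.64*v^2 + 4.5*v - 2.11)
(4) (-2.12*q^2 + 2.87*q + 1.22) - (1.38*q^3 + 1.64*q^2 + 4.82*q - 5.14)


(1) = -7.23*u^2 - 8.6*u + 0.14
(2) = -2*h^5 - 3*h^4 - 3*h^3 + 3*h^2 - 3*h + 11
(3) = -4.82*v^3 + 0.87*v^2 - 4.28*v + 3.78
(4) = -1.38*q^3 - 3.76*q^2 - 1.95*q + 6.36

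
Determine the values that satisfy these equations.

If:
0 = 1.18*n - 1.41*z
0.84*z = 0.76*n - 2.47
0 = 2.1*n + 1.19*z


Then:
No Solution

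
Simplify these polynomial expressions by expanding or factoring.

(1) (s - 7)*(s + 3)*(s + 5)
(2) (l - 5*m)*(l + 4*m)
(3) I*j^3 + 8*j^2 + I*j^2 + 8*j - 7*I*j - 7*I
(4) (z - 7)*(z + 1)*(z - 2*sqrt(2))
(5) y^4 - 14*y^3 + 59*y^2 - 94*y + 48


(1) = s^3 + s^2 - 41*s - 105
(2) = l^2 - l*m - 20*m^2
(3) = (j - 7*I)*(j - I)*(I*j + I)
(4) = z^3 - 6*z^2 - 2*sqrt(2)*z^2 - 7*z + 12*sqrt(2)*z + 14*sqrt(2)
(5) = (y - 8)*(y - 3)*(y - 2)*(y - 1)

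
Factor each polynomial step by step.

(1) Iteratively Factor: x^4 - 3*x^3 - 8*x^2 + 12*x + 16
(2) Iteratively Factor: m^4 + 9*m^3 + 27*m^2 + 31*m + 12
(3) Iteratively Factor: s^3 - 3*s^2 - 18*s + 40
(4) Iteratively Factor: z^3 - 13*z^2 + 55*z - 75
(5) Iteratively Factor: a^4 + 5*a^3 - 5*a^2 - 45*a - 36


(1) = (x + 1)*(x^3 - 4*x^2 - 4*x + 16) = (x - 2)*(x + 1)*(x^2 - 2*x - 8) = (x - 4)*(x - 2)*(x + 1)*(x + 2)
(2) = (m + 4)*(m^3 + 5*m^2 + 7*m + 3) = (m + 1)*(m + 4)*(m^2 + 4*m + 3) = (m + 1)^2*(m + 4)*(m + 3)
(3) = (s - 2)*(s^2 - s - 20) = (s - 5)*(s - 2)*(s + 4)
(4) = (z - 5)*(z^2 - 8*z + 15) = (z - 5)*(z - 3)*(z - 5)
(5) = (a + 1)*(a^3 + 4*a^2 - 9*a - 36) = (a + 1)*(a + 3)*(a^2 + a - 12) = (a - 3)*(a + 1)*(a + 3)*(a + 4)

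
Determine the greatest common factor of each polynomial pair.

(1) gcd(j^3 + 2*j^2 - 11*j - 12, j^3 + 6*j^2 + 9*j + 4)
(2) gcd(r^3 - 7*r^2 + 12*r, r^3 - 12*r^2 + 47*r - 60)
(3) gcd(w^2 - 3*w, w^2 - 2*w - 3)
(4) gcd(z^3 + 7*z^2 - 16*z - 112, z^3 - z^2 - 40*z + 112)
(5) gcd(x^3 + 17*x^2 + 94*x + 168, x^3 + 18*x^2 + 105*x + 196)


(1) = j^2 + 5*j + 4
(2) = gcd(r*(r - 4)*(r - 3), (r - 5)*(r - 4)*(r - 3)) = r^2 - 7*r + 12
(3) = w - 3
(4) = z^2 + 3*z - 28
(5) = x^2 + 11*x + 28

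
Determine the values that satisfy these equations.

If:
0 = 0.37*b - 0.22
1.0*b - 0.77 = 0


Then:
No Solution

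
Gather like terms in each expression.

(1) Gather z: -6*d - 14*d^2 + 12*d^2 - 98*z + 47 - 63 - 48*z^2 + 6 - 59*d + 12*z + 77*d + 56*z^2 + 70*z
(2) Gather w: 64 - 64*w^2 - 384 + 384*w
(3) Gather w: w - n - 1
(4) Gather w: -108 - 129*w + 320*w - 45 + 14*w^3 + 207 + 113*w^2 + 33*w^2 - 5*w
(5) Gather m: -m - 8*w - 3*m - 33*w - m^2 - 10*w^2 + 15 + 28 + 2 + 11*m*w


(1) = -2*d^2 + 12*d + 8*z^2 - 16*z - 10
(2) = -64*w^2 + 384*w - 320
(3) = -n + w - 1
(4) = 14*w^3 + 146*w^2 + 186*w + 54
(5) = -m^2 + m*(11*w - 4) - 10*w^2 - 41*w + 45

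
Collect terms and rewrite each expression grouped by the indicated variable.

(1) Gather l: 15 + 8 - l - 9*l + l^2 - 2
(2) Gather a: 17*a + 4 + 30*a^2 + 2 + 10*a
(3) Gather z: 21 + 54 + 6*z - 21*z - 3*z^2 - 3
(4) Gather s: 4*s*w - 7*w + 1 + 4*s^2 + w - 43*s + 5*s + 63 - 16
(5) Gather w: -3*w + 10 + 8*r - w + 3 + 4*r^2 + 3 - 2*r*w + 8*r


(1) = l^2 - 10*l + 21
(2) = 30*a^2 + 27*a + 6
(3) = -3*z^2 - 15*z + 72
(4) = 4*s^2 + s*(4*w - 38) - 6*w + 48
(5) = 4*r^2 + 16*r + w*(-2*r - 4) + 16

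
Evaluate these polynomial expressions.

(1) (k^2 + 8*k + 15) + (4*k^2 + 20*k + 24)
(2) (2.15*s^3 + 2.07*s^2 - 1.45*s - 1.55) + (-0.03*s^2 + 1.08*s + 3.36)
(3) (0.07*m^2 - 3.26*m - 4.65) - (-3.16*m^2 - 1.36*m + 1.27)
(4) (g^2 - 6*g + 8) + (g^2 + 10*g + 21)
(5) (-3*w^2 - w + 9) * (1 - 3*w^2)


(1) = 5*k^2 + 28*k + 39
(2) = 2.15*s^3 + 2.04*s^2 - 0.37*s + 1.81
(3) = 3.23*m^2 - 1.9*m - 5.92
(4) = 2*g^2 + 4*g + 29
(5) = 9*w^4 + 3*w^3 - 30*w^2 - w + 9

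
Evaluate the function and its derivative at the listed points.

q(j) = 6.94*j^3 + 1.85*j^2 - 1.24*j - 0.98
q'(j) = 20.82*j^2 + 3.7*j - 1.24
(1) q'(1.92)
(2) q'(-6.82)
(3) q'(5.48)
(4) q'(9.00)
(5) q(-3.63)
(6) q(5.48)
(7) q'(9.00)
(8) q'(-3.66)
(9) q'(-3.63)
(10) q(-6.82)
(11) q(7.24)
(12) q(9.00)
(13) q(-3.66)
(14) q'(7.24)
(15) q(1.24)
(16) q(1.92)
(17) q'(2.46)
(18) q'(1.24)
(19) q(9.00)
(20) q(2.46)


(1) = 82.61
(2) = 941.91
(3) = 644.27
(4) = 1718.48
(5) = -304.06
(6) = 1189.87
(7) = 1718.48
(8) = 264.11
(9) = 259.67
(10) = -2107.94
(11) = 2720.77
(12) = 5196.97
(13) = -311.91
(14) = 1116.88
(15) = 13.56
(16) = 52.58
(17) = 133.86
(18) = 35.36
(19) = 5196.97
(20) = 110.48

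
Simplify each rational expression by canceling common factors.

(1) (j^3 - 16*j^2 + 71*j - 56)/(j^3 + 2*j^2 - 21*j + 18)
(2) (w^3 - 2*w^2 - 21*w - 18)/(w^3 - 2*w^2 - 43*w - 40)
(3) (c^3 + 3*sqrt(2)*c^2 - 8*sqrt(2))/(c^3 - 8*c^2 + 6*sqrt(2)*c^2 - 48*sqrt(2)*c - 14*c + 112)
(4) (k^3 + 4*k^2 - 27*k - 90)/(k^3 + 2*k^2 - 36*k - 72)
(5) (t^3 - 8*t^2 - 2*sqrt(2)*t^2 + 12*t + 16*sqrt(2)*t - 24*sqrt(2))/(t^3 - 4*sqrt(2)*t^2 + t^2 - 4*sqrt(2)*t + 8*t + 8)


(1) = (j^2 - 15*j + 56)/(j^2 + 3*j - 18)
(2) = (w^2 - 3*w - 18)/(w^2 - 3*w - 40)
(3) = (c^2 + 4*sqrt(2)*c + 8)/(c^2 + c*(-8 + 7*sqrt(2)) - 56*sqrt(2))
(4) = (k^2 - 2*k - 15)/(k^2 - 4*k - 12)
(5) = (t^2 - 8*t + 12)/(t^2 + t*(1 - 2*sqrt(2)) - 2*sqrt(2))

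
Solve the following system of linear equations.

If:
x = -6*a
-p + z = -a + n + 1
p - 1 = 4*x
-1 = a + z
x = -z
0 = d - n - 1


Then:
a = -1/7
d = -38/7
n = -45/7
p = 31/7
x = 6/7
z = -6/7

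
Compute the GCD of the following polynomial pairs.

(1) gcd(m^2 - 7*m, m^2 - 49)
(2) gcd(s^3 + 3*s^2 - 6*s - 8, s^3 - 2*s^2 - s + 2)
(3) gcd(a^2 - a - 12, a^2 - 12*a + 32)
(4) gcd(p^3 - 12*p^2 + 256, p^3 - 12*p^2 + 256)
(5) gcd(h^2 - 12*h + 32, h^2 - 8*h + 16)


(1) = m - 7
(2) = s^2 - s - 2
(3) = gcd((a - 4)*(a + 3), (a - 8)*(a - 4)) = a - 4
(4) = p^3 - 12*p^2 + 256
(5) = h - 4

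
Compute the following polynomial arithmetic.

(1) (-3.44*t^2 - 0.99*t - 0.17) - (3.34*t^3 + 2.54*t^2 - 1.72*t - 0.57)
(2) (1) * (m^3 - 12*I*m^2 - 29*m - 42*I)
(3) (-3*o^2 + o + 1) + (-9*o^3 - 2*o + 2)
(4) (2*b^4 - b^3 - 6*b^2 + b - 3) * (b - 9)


(1) = -3.34*t^3 - 5.98*t^2 + 0.73*t + 0.4
(2) = m^3 - 12*I*m^2 - 29*m - 42*I
(3) = -9*o^3 - 3*o^2 - o + 3
(4) = 2*b^5 - 19*b^4 + 3*b^3 + 55*b^2 - 12*b + 27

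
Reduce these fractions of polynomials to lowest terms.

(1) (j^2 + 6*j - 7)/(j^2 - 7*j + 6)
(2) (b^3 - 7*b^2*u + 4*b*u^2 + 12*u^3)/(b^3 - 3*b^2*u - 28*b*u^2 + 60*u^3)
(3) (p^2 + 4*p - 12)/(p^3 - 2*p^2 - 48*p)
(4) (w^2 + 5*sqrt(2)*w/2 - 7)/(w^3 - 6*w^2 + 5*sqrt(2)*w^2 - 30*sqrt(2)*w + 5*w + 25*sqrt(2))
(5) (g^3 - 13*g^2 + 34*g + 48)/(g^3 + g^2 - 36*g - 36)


(1) = (j + 7)/(j - 6)
(2) = (b + u)/(b + 5*u)
(3) = (p - 2)/(p^2 - 8*p)
(4) = (2*w^2 + 5*sqrt(2)*w - 14)/(2*w^3 + w^2*(-12 + 10*sqrt(2)) + w*(10 - 60*sqrt(2)) + 50*sqrt(2))
(5) = (g - 8)/(g + 6)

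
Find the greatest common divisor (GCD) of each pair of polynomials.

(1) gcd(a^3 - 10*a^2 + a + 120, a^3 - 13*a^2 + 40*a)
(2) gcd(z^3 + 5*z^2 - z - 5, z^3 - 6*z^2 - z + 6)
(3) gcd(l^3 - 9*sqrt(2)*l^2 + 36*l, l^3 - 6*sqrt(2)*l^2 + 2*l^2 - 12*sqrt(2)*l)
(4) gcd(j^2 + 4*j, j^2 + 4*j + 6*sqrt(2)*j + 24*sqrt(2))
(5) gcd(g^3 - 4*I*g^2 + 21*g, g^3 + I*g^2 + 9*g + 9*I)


(1) = gcd((a - 8)*(a - 5)*(a + 3), a*(a - 8)*(a - 5)) = a^2 - 13*a + 40
(2) = gcd((z - 1)*(z + 1)*(z + 5), (z - 6)*(z - 1)*(z + 1)) = z^2 - 1
(3) = gcd(l*(l - 6*sqrt(2))*(l - 3*sqrt(2)), l*(l + 2)*(l - 6*sqrt(2))) = l^2 - 6*sqrt(2)*l
(4) = j + 4
(5) = g + 3*I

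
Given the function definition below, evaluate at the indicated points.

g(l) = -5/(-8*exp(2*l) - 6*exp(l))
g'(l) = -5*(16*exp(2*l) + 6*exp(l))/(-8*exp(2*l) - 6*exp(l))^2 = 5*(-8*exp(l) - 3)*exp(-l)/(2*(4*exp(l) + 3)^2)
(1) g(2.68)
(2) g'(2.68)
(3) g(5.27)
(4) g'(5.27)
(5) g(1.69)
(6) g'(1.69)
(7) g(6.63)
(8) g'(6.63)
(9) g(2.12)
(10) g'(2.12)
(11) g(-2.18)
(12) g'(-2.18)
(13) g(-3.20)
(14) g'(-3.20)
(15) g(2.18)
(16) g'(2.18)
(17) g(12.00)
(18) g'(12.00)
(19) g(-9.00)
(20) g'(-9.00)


(1) = 0.00
(2) = -0.01
(3) = 0.00
(4) = -0.00
(5) = 0.02
(6) = -0.04
(7) = 0.00
(8) = -0.00
(9) = 0.01
(10) = -0.02
(11) = 6.41
(12) = -7.25
(13) = 19.39
(14) = -20.39
(15) = 0.01
(16) = -0.01
(17) = 0.00
(18) = -0.00
(19) = 6751.46
(20) = -6752.57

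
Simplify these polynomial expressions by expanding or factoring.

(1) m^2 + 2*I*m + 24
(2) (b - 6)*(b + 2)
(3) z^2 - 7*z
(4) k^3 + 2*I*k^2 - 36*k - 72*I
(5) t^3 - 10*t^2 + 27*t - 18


(1) = (m - 4*I)*(m + 6*I)
(2) = b^2 - 4*b - 12
(3) = z*(z - 7)
(4) = (k - 6)*(k + 6)*(k + 2*I)
(5) = (t - 6)*(t - 3)*(t - 1)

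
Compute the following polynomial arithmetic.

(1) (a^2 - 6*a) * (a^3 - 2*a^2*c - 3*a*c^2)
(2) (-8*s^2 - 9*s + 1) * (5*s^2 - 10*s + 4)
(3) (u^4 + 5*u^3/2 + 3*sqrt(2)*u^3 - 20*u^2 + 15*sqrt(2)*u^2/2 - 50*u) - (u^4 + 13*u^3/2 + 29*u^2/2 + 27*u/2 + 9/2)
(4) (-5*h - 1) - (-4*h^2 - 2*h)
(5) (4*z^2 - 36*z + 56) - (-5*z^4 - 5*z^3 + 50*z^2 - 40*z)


(1) = a^5 - 2*a^4*c - 6*a^4 - 3*a^3*c^2 + 12*a^3*c + 18*a^2*c^2
(2) = -40*s^4 + 35*s^3 + 63*s^2 - 46*s + 4
(3) = -4*u^3 + 3*sqrt(2)*u^3 - 69*u^2/2 + 15*sqrt(2)*u^2/2 - 127*u/2 - 9/2
(4) = 4*h^2 - 3*h - 1
(5) = 5*z^4 + 5*z^3 - 46*z^2 + 4*z + 56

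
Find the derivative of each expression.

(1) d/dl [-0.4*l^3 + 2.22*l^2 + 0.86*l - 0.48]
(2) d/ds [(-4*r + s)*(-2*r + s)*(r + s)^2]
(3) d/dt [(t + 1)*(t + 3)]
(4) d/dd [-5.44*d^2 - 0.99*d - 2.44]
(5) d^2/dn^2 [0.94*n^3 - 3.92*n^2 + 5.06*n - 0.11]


(1) = -1.2*l^2 + 4.44*l + 0.86
(2) = 10*r^3 - 6*r^2*s - 12*r*s^2 + 4*s^3
(3) = 2*t + 4
(4) = -10.88*d - 0.99
(5) = 5.64*n - 7.84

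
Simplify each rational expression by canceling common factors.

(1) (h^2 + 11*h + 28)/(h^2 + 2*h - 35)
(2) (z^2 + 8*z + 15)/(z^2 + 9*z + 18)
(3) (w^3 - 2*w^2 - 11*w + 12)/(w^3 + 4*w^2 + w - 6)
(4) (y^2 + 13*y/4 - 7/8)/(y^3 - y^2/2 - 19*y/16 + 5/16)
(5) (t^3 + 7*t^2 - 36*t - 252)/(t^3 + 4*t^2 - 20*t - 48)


(1) = (h + 4)/(h - 5)
(2) = (z + 5)/(z + 6)
(3) = (w - 4)/(w + 2)
(4) = (4*y + 14)/(4*y^2 - y - 5)
(5) = (t^2 + t - 42)/(t^2 - 2*t - 8)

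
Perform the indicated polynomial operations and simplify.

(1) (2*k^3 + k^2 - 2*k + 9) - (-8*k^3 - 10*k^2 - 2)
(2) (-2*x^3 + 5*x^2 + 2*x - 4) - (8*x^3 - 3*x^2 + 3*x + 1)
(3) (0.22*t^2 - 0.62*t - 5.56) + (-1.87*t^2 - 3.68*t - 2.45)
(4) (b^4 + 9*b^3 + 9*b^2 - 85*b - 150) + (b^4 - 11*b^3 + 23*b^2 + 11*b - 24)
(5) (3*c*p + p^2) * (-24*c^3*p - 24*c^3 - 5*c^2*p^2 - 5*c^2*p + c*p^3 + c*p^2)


(1) = 10*k^3 + 11*k^2 - 2*k + 11
(2) = -10*x^3 + 8*x^2 - x - 5
(3) = -1.65*t^2 - 4.3*t - 8.01
(4) = 2*b^4 - 2*b^3 + 32*b^2 - 74*b - 174
(5) = -72*c^4*p^2 - 72*c^4*p - 39*c^3*p^3 - 39*c^3*p^2 - 2*c^2*p^4 - 2*c^2*p^3 + c*p^5 + c*p^4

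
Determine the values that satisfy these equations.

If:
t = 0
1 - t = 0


Then:
No Solution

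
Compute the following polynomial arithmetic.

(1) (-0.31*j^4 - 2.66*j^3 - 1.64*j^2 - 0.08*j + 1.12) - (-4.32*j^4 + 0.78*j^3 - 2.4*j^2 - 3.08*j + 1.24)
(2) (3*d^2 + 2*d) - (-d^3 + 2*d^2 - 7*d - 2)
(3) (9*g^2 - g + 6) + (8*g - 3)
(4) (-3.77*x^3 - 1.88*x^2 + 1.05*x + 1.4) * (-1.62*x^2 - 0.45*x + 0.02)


(1) = 4.01*j^4 - 3.44*j^3 + 0.76*j^2 + 3.0*j - 0.12
(2) = d^3 + d^2 + 9*d + 2
(3) = 9*g^2 + 7*g + 3
(4) = 6.1074*x^5 + 4.7421*x^4 - 0.9304*x^3 - 2.7781*x^2 - 0.609*x + 0.028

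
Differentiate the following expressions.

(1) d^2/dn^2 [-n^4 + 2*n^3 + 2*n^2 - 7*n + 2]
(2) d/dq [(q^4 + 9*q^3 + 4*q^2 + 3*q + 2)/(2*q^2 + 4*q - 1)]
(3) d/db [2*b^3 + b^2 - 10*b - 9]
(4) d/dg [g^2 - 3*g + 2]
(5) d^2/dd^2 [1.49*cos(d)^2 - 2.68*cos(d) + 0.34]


(1) = -12*n^2 + 12*n + 4
(2) = (4*q^5 + 30*q^4 + 68*q^3 - 17*q^2 - 16*q - 11)/(4*q^4 + 16*q^3 + 12*q^2 - 8*q + 1)
(3) = 6*b^2 + 2*b - 10
(4) = 2*g - 3
(5) = 2.68*cos(d) - 2.98*cos(2*d)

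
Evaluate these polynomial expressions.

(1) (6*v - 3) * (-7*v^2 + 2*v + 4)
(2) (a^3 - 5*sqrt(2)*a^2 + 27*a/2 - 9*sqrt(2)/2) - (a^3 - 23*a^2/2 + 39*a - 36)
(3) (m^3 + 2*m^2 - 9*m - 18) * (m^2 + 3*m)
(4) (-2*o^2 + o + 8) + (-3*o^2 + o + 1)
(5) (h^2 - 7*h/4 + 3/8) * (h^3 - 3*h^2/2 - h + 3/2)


(1) = -42*v^3 + 33*v^2 + 18*v - 12
(2) = -5*sqrt(2)*a^2 + 23*a^2/2 - 51*a/2 - 9*sqrt(2)/2 + 36
(3) = m^5 + 5*m^4 - 3*m^3 - 45*m^2 - 54*m
(4) = -5*o^2 + 2*o + 9
(5) = h^5 - 13*h^4/4 + 2*h^3 + 43*h^2/16 - 3*h + 9/16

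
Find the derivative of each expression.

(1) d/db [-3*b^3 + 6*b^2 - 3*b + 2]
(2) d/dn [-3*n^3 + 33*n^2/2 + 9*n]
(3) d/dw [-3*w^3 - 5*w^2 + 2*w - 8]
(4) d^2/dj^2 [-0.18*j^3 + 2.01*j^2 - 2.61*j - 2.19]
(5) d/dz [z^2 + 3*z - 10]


(1) = -9*b^2 + 12*b - 3
(2) = -9*n^2 + 33*n + 9
(3) = -9*w^2 - 10*w + 2
(4) = 4.02 - 1.08*j
(5) = 2*z + 3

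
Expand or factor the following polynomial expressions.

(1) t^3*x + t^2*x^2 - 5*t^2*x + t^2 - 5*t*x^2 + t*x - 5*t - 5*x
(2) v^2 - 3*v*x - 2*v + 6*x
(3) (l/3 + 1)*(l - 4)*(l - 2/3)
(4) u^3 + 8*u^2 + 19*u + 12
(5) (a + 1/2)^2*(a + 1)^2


(1) = (t - 5)*(t + x)*(t*x + 1)
(2) = (v - 2)*(v - 3*x)
(3) = l^3/3 - 5*l^2/9 - 34*l/9 + 8/3
(4) = (u + 1)*(u + 3)*(u + 4)
(5) = a^4 + 3*a^3 + 13*a^2/4 + 3*a/2 + 1/4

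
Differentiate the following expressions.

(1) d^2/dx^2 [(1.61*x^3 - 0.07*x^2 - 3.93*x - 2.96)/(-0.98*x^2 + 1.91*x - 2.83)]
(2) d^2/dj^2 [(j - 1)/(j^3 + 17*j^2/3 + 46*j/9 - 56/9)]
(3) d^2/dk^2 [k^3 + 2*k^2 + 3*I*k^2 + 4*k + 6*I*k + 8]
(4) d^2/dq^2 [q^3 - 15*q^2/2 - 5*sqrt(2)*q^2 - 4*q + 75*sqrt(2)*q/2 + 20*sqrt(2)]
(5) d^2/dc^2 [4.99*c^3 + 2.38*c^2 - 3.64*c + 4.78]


(1) = (4.994262*x^3 + 68.107074*x^2 - 176.005914*x + 48.785128)/(0.941192*x^6 - 5.503092*x^5 + 18.87921*x^4 - 38.751035*x^3 + 54.518535*x^2 - 45.890997*x + 22.665187)
(2) = 18*(243*j^5 + 891*j^4 - 1485*j^3 - 6021*j^2 + 18*j - 2396)/(729*j^9 + 12393*j^8 + 81405*j^7 + 245727*j^6 + 261846*j^5 - 252324*j^4 - 606248*j^3 + 124320*j^2 + 432768*j - 175616)
(3) = 6*k + 4 + 6*I
(4) = 6*q - 15 - 10*sqrt(2)
(5) = 29.94*c + 4.76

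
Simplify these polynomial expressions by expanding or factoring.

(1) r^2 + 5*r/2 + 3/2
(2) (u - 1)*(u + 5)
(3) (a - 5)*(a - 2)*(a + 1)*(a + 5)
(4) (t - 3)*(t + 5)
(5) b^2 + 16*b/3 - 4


(1) = (r + 1)*(r + 3/2)
(2) = u^2 + 4*u - 5
(3) = a^4 - a^3 - 27*a^2 + 25*a + 50
(4) = t^2 + 2*t - 15
(5) = (b - 2/3)*(b + 6)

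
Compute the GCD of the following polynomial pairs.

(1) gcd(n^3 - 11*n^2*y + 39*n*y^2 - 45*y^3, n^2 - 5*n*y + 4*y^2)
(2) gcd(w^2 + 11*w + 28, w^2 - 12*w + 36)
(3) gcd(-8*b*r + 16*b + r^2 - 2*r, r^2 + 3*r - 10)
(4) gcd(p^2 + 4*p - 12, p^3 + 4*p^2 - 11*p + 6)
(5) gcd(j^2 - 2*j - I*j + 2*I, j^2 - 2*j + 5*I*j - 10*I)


(1) = gcd((n - 5*y)*(n - 3*y)^2, (n - 4*y)*(n - y)) = 1
(2) = gcd((w + 4)*(w + 7), (w - 6)^2) = 1
(3) = r - 2
(4) = p + 6
(5) = j - 2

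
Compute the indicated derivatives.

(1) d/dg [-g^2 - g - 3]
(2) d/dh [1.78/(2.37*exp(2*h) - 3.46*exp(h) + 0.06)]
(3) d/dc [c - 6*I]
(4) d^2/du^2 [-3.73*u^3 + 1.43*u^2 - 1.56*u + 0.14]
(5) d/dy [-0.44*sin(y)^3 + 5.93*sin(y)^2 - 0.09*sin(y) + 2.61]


(1) = -2*g - 1
(2) = (6.1588 - 8.4372*exp(h))*exp(h)/(2.37*exp(2*h) - 3.46*exp(h) + 0.06)^2
(3) = 1
(4) = 2.86 - 22.38*u
(5) = (-1.32*sin(y)^2 + 11.86*sin(y) - 0.09)*cos(y)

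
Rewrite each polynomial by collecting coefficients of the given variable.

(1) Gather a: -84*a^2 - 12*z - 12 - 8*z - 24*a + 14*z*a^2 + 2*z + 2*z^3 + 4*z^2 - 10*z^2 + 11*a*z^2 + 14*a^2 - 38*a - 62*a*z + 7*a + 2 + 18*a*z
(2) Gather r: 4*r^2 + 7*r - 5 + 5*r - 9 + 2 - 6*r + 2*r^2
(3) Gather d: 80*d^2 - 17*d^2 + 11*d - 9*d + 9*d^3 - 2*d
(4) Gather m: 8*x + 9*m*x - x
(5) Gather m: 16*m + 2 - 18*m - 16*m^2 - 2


(1) = a^2*(14*z - 70) + a*(11*z^2 - 44*z - 55) + 2*z^3 - 6*z^2 - 18*z - 10
(2) = 6*r^2 + 6*r - 12
(3) = 9*d^3 + 63*d^2
(4) = 9*m*x + 7*x
(5) = -16*m^2 - 2*m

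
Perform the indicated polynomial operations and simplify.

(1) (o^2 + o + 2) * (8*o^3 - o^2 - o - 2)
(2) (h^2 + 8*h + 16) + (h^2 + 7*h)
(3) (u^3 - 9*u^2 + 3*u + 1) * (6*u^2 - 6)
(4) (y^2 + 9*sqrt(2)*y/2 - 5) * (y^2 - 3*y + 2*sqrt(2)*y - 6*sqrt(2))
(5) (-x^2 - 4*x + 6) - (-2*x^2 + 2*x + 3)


(1) = 8*o^5 + 7*o^4 + 14*o^3 - 5*o^2 - 4*o - 4
(2) = 2*h^2 + 15*h + 16
(3) = 6*u^5 - 54*u^4 + 12*u^3 + 60*u^2 - 18*u - 6
(4) = y^4 - 3*y^3 + 13*sqrt(2)*y^3/2 - 39*sqrt(2)*y^2/2 + 13*y^2 - 39*y - 10*sqrt(2)*y + 30*sqrt(2)
(5) = x^2 - 6*x + 3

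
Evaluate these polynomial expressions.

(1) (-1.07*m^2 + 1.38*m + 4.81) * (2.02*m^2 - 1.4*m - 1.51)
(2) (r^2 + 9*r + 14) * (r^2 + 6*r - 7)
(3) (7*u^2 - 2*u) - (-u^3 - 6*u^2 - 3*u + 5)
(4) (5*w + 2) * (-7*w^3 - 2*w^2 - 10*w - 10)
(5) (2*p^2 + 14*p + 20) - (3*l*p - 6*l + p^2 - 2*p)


(1) = -2.1614*m^4 + 4.2856*m^3 + 9.3999*m^2 - 8.8178*m - 7.2631
(2) = r^4 + 15*r^3 + 61*r^2 + 21*r - 98
(3) = u^3 + 13*u^2 + u - 5
(4) = -35*w^4 - 24*w^3 - 54*w^2 - 70*w - 20
(5) = -3*l*p + 6*l + p^2 + 16*p + 20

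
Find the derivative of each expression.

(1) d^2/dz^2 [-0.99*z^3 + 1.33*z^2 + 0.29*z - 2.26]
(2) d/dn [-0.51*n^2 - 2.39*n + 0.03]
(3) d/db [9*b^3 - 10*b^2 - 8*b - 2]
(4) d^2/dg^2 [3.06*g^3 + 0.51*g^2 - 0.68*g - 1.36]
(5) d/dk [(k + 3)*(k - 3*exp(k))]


(1) = 2.66 - 5.94*z
(2) = -1.02*n - 2.39
(3) = 27*b^2 - 20*b - 8
(4) = 18.36*g + 1.02
(5) = k - (k + 3)*(3*exp(k) - 1) - 3*exp(k)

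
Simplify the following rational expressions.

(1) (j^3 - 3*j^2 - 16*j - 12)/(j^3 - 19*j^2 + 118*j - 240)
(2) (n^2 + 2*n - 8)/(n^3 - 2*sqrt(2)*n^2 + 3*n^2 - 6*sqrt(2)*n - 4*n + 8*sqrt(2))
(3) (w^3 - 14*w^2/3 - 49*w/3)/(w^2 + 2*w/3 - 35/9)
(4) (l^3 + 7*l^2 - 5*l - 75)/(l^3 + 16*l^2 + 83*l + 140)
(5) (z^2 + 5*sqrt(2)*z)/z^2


(1) = (j^2 + 3*j + 2)/(j^2 - 13*j + 40)
(2) = (n - 2)/(n^2 + n*(-2*sqrt(2) - 1) + 2*sqrt(2))
(3) = (3*w^2 - 21*w)/(3*w - 5)
(4) = (l^2 + 2*l - 15)/(l^2 + 11*l + 28)
(5) = (z + 5*sqrt(2))/z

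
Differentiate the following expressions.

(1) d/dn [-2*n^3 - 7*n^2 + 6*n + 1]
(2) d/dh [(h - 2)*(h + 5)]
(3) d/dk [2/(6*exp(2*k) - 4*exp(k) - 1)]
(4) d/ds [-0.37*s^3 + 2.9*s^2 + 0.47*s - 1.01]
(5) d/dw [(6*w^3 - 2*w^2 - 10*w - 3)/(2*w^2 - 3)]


(1) = -6*n^2 - 14*n + 6
(2) = 2*h + 3
(3) = (8 - 24*exp(k))*exp(k)/(-6*exp(2*k) + 4*exp(k) + 1)^2
(4) = -1.11*s^2 + 5.8*s + 0.47
(5) = 2*(6*w^4 - 17*w^2 + 12*w + 15)/(4*w^4 - 12*w^2 + 9)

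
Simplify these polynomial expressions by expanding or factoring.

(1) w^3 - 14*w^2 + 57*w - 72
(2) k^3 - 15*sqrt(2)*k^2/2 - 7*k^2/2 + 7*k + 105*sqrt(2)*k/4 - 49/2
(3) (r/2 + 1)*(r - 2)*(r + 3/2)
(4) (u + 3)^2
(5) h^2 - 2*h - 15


(1) = (w - 8)*(w - 3)^2
(2) = (k - 7/2)*(k - 7*sqrt(2))*(k - sqrt(2)/2)
(3) = r^3/2 + 3*r^2/4 - 2*r - 3
(4) = u^2 + 6*u + 9
(5) = (h - 5)*(h + 3)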